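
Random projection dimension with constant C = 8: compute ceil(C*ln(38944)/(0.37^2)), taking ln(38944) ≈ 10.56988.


ln(38944) ≈ 10.56988.
eps^2 = 0.37^2 = 0.1369.
C*ln(N)/eps^2 ≈ 8*10.56988/0.1369 ≈ 617.6701.
m = ceil(617.6701) = 618.

618


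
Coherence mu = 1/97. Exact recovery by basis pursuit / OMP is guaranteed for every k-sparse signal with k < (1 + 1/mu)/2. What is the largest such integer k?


1/mu = 97.
1 + 1/mu = 98.
(1 + 1/mu)/2 = 49 is an integer and the inequality is strict, so k_max = 49 - 1 = 48.

48


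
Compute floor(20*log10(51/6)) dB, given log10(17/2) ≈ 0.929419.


||x||/||e|| = 51/6 = 17/2.
log10(17/2) ≈ 0.929419.
20*log10(||x||/||e||) ≈ 20*0.929419 = 18.58838.
floor(18.58838) = 18.

18


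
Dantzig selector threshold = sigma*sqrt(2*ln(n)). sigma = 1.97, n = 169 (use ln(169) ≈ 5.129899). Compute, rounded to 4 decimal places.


ln(169) ≈ 5.129899.
2*ln(n) ≈ 10.259798.
sqrt(2*ln(n)) ≈ sqrt(10.259798) ≈ 3.203092.
threshold ≈ 1.97*3.203092 = 6.31009124 ≈ 6.3101.

6.3101


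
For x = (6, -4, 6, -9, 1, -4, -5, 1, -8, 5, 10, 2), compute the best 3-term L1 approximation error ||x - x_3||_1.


Sorted |x_i| descending: [10, 9, 8, 6, 6, 5, 5, 4, 4, 2, 1, 1]
Keep top 3: [10, 9, 8]
Tail entries: [6, 6, 5, 5, 4, 4, 2, 1, 1]
L1 error = sum of tail = 34.

34


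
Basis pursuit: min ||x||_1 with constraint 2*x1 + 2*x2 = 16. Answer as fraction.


Axis intercepts:
  x1 = 8, x2 = 0: L1 = 8
  x1 = 0, x2 = 8: L1 = 8
x* = (8, 0)
||x*||_1 = 8.

8


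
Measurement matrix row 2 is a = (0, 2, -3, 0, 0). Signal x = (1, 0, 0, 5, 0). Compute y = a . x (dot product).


Non-zero terms: ['0*1', '0*5']
Products: [0, 0]
y = sum = 0.

0


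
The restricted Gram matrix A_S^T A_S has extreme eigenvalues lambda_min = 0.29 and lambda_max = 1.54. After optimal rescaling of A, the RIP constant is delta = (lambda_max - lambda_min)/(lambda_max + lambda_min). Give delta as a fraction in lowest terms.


lambda_max - lambda_min = 1.54 - 0.29 = 1.25.
lambda_max + lambda_min = 1.54 + 0.29 = 1.83.
delta = 1.25/1.83 = 125/183.

125/183


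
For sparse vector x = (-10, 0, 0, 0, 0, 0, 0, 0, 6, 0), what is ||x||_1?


Non-zero entries: [(0, -10), (8, 6)]
Absolute values: [10, 6]
||x||_1 = sum = 16.

16


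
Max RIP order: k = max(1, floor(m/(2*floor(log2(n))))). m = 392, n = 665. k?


floor(log2(665)) = 9.
2*9 = 18.
m/(2*floor(log2(n))) = 392/18 ≈ 21.7778.
floor = 21.
k = max(1, 21) = 21.

21


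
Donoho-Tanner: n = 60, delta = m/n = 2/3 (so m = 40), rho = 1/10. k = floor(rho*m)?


m = 2/3*60 = 40.
rho = 1/10.
rho*m = 1/10*40 = 4.
k = floor(4) = 4.

4


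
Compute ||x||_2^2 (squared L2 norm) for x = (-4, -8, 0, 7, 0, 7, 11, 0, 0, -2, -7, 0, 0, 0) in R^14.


Non-zero entries: [(0, -4), (1, -8), (3, 7), (5, 7), (6, 11), (9, -2), (10, -7)]
Squares: [16, 64, 49, 49, 121, 4, 49]
||x||_2^2 = sum = 352.

352


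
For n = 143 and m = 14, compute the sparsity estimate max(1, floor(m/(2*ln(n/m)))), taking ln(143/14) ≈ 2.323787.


n/m = 143/14.
ln(n/m) ≈ 2.323787.
2*ln(n/m) ≈ 4.647574.
m/(2*ln(n/m)) ≈ 14/4.647574 ≈ 3.0123.
floor = 3.
k_max = max(1, 3) = 3.

3


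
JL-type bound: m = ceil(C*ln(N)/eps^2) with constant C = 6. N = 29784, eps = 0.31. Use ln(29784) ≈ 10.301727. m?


ln(29784) ≈ 10.301727.
eps^2 = 0.31^2 = 0.0961.
C*ln(N)/eps^2 ≈ 6*10.301727/0.0961 ≈ 643.188.
m = ceil(643.188) = 644.

644


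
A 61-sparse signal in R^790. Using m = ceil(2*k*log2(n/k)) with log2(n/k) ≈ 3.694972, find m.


log2(n/k) = log2(790/61) ≈ 3.694972.
2*k*log2(n/k) ≈ 2*61*3.694972 = 450.786584.
m = ceil(450.786584) = 451.

451


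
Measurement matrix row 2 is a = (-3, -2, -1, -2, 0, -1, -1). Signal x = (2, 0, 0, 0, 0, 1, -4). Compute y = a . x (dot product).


Non-zero terms: ['-3*2', '-1*1', '-1*-4']
Products: [-6, -1, 4]
y = sum = -3.

-3


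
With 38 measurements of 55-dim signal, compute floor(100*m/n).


100*m/n = 100*38/55 ≈ 69.0909.
floor = 69.

69


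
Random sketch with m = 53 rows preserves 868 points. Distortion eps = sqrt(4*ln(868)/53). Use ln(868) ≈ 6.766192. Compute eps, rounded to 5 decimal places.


ln(868) ≈ 6.766192.
4*ln(N)/m ≈ 4*6.766192/53 ≈ 0.510656.
eps = sqrt(0.510656) ≈ 0.714602 ≈ 0.71460.

0.71460


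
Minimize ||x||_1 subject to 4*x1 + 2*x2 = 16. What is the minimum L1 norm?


Axis intercepts:
  x1 = 4, x2 = 0: L1 = 4
  x1 = 0, x2 = 8: L1 = 8
x* = (4, 0)
||x*||_1 = 4.

4


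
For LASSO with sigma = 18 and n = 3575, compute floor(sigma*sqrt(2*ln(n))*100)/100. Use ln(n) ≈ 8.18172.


ln(3575) ≈ 8.18172.
2*ln(n) ≈ 16.36344.
sqrt(2*ln(n)) ≈ sqrt(16.36344) ≈ 4.045175.
lambda ≈ 18*4.045175 = 72.81315.
floor(lambda*100)/100 = 72.81.

72.81


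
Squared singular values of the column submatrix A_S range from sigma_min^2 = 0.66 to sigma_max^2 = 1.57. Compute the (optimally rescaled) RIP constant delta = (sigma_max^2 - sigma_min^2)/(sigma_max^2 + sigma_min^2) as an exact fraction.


lambda_max - lambda_min = 1.57 - 0.66 = 0.91.
lambda_max + lambda_min = 1.57 + 0.66 = 2.23.
delta = 0.91/2.23 = 91/223.

91/223


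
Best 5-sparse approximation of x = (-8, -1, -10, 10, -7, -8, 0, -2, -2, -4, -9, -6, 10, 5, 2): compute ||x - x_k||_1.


Sorted |x_i| descending: [10, 10, 10, 9, 8, 8, 7, 6, 5, 4, 2, 2, 2, 1, 0]
Keep top 5: [10, 10, 10, 9, 8]
Tail entries: [8, 7, 6, 5, 4, 2, 2, 2, 1, 0]
L1 error = sum of tail = 37.

37


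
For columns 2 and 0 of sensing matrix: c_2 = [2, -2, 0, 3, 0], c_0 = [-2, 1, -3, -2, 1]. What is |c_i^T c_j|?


Inner product: 2*-2 + -2*1 + 0*-3 + 3*-2 + 0*1
Products: [-4, -2, 0, -6, 0]
Sum = -12.
|dot| = 12.

12


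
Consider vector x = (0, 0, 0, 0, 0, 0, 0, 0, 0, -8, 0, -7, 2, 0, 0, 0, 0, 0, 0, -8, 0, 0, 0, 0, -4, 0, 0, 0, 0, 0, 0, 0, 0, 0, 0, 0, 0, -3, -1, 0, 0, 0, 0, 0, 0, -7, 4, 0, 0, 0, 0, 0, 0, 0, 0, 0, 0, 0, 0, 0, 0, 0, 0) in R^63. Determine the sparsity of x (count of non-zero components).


Non-zero positions: [9, 11, 12, 19, 24, 37, 38, 45, 46].
Sparsity = 9.

9


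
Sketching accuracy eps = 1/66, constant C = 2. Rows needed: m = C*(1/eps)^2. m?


1/eps = 66.
(1/eps)^2 = 4356.
m = 2*4356 = 8712.

8712


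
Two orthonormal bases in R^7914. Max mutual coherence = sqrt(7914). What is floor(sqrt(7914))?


88^2 = 7744 <= 7914 < 7921 = 89^2, so 88 <= sqrt(7914) < 89.
floor(sqrt(7914)) = 88.

88


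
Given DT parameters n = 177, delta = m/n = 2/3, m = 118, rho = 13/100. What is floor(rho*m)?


m = 2/3*177 = 118.
rho = 13/100.
rho*m = 13/100*118 = 15.34.
k = floor(15.34) = 15.

15


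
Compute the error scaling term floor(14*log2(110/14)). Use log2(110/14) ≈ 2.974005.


log2(n/k) = log2(110/14) ≈ 2.974005.
k*log2(n/k) ≈ 14*2.974005 = 41.63607.
floor(41.63607) = 41.

41


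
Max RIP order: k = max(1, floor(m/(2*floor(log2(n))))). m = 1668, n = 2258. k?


floor(log2(2258)) = 11.
2*11 = 22.
m/(2*floor(log2(n))) = 1668/22 ≈ 75.8182.
floor = 75.
k = max(1, 75) = 75.

75


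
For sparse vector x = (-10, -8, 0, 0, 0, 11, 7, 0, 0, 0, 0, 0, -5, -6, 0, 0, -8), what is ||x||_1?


Non-zero entries: [(0, -10), (1, -8), (5, 11), (6, 7), (12, -5), (13, -6), (16, -8)]
Absolute values: [10, 8, 11, 7, 5, 6, 8]
||x||_1 = sum = 55.

55


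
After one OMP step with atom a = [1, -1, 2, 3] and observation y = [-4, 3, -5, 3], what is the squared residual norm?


a^T a = 15.
a^T y = -8.
coeff = -8/15 = -8/15.
||r||^2 = 821/15.

821/15


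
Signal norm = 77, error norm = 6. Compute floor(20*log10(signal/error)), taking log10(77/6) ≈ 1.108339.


||x||/||e|| = 77/6.
log10(77/6) ≈ 1.108339.
20*log10(||x||/||e||) ≈ 20*1.108339 = 22.16678.
floor(22.16678) = 22.

22


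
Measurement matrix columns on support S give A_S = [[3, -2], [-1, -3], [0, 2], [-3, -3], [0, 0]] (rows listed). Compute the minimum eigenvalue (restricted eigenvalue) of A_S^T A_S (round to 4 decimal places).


A_S^T A_S = [[19, 6], [6, 26]].
trace = 45.
det = 458.
disc = trace^2 - 4*det = 2025 - 4*458 = 193.
sqrt(193) ≈ 13.892444.
lam_min = (45 - sqrt(193))/2 ≈ (45 - 13.892444)/2 = 15.553778 ≈ 15.5538.

15.5538


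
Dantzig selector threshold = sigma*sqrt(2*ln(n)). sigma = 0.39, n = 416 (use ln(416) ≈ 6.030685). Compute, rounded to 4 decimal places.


ln(416) ≈ 6.030685.
2*ln(n) ≈ 12.06137.
sqrt(2*ln(n)) ≈ sqrt(12.06137) ≈ 3.472948.
threshold ≈ 0.39*3.472948 = 1.35444972 ≈ 1.3544.

1.3544


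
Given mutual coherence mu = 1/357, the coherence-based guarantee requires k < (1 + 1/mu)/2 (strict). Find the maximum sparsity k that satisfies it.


1/mu = 357.
1 + 1/mu = 358.
(1 + 1/mu)/2 = 179 is an integer and the inequality is strict, so k_max = 179 - 1 = 178.

178


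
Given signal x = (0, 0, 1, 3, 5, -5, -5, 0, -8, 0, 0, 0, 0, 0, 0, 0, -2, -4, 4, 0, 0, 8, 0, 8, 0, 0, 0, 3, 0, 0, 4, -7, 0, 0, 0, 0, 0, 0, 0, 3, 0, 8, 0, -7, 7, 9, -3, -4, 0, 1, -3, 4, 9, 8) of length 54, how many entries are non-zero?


Non-zero positions: [2, 3, 4, 5, 6, 8, 16, 17, 18, 21, 23, 27, 30, 31, 39, 41, 43, 44, 45, 46, 47, 49, 50, 51, 52, 53].
Sparsity = 26.

26


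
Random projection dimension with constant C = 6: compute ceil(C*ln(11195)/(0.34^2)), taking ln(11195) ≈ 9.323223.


ln(11195) ≈ 9.323223.
eps^2 = 0.34^2 = 0.1156.
C*ln(N)/eps^2 ≈ 6*9.323223/0.1156 ≈ 483.9043.
m = ceil(483.9043) = 484.

484


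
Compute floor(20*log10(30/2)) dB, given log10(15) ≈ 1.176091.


||x||/||e|| = 30/2 = 15.
log10(15) ≈ 1.176091.
20*log10(||x||/||e||) ≈ 20*1.176091 = 23.52182.
floor(23.52182) = 23.

23


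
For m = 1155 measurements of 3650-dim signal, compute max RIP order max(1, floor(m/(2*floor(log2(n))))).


floor(log2(3650)) = 11.
2*11 = 22.
m/(2*floor(log2(n))) = 1155/22 ≈ 52.5.
floor = 52.
k = max(1, 52) = 52.

52


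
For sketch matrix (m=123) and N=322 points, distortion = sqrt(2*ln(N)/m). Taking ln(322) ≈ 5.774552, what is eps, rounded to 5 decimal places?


ln(322) ≈ 5.774552.
2*ln(N)/m ≈ 2*5.774552/123 ≈ 0.09389515.
eps = sqrt(0.09389515) ≈ 0.3064232 ≈ 0.30642.

0.30642


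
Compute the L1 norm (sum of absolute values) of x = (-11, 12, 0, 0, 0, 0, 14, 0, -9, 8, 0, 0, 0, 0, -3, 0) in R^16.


Non-zero entries: [(0, -11), (1, 12), (6, 14), (8, -9), (9, 8), (14, -3)]
Absolute values: [11, 12, 14, 9, 8, 3]
||x||_1 = sum = 57.

57


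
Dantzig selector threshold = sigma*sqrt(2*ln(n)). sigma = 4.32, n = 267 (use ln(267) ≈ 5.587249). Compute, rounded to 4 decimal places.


ln(267) ≈ 5.587249.
2*ln(n) ≈ 11.174498.
sqrt(2*ln(n)) ≈ sqrt(11.174498) ≈ 3.342828.
threshold ≈ 4.32*3.342828 = 14.44101696 ≈ 14.4410.

14.4410


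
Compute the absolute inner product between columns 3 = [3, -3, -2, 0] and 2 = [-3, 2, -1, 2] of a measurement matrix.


Inner product: 3*-3 + -3*2 + -2*-1 + 0*2
Products: [-9, -6, 2, 0]
Sum = -13.
|dot| = 13.

13


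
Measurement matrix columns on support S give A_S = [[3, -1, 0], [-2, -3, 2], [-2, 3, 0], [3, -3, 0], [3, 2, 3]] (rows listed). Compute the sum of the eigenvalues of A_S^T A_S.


Sum of eigenvalues of A_S^T A_S = trace(A_S^T A_S) = sum of squared column norms of A_S.
A_S^T A_S diagonal: [35, 32, 13].
trace = 35 + 32 + 13 = 80.

80


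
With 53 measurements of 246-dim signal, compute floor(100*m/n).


100*m/n = 100*53/246 ≈ 21.5447.
floor = 21.

21


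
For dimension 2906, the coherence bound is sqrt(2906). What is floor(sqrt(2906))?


53^2 = 2809 <= 2906 < 2916 = 54^2, so 53 <= sqrt(2906) < 54.
floor(sqrt(2906)) = 53.

53


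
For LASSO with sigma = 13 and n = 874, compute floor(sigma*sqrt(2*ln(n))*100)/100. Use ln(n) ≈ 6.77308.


ln(874) ≈ 6.77308.
2*ln(n) ≈ 13.54616.
sqrt(2*ln(n)) ≈ sqrt(13.54616) ≈ 3.680511.
lambda ≈ 13*3.680511 = 47.846643.
floor(lambda*100)/100 = 47.84.

47.84


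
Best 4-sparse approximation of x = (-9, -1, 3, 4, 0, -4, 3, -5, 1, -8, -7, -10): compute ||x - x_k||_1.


Sorted |x_i| descending: [10, 9, 8, 7, 5, 4, 4, 3, 3, 1, 1, 0]
Keep top 4: [10, 9, 8, 7]
Tail entries: [5, 4, 4, 3, 3, 1, 1, 0]
L1 error = sum of tail = 21.

21


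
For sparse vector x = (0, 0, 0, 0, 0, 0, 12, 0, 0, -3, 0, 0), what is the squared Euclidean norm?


Non-zero entries: [(6, 12), (9, -3)]
Squares: [144, 9]
||x||_2^2 = sum = 153.

153


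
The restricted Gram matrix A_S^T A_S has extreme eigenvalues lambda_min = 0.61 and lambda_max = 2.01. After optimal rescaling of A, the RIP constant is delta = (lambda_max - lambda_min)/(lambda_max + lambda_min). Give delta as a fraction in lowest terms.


lambda_max - lambda_min = 2.01 - 0.61 = 1.40.
lambda_max + lambda_min = 2.01 + 0.61 = 2.62.
delta = 1.40/2.62 = 140/262 = 70/131.

70/131


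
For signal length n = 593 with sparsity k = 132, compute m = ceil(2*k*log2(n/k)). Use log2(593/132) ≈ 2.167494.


log2(n/k) = log2(593/132) ≈ 2.167494.
2*k*log2(n/k) ≈ 2*132*2.167494 = 572.218416.
m = ceil(572.218416) = 573.

573


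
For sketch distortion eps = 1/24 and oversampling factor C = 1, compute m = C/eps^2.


1/eps = 24.
(1/eps)^2 = 576.
m = 1*576 = 576.

576


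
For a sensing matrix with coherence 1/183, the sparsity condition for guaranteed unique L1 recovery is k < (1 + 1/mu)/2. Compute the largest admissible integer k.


1/mu = 183.
1 + 1/mu = 184.
(1 + 1/mu)/2 = 92 is an integer and the inequality is strict, so k_max = 92 - 1 = 91.

91


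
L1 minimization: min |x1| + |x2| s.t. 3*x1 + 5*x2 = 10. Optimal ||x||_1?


Axis intercepts:
  x1 = 10/3, x2 = 0: L1 = 10/3
  x1 = 0, x2 = 2: L1 = 2
x* = (0, 2)
||x*||_1 = 2.

2


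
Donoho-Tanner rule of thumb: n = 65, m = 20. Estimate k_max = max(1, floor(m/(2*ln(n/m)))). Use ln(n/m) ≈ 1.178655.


n/m = 65/20 = 13/4.
ln(n/m) ≈ 1.178655.
2*ln(n/m) ≈ 2.35731.
m/(2*ln(n/m)) ≈ 20/2.35731 ≈ 8.4842.
floor = 8.
k_max = max(1, 8) = 8.

8


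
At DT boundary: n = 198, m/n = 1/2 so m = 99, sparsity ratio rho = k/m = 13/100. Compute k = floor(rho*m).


m = 1/2*198 = 99.
rho = 13/100.
rho*m = 13/100*99 = 12.87.
k = floor(12.87) = 12.

12


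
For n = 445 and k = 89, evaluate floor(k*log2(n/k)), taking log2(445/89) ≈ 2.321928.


log2(n/k) = log2(445/89) ≈ 2.321928.
k*log2(n/k) ≈ 89*2.321928 = 206.651592.
floor(206.651592) = 206.

206


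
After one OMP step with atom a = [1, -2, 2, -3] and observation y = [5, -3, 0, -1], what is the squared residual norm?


a^T a = 18.
a^T y = 14.
coeff = 14/18 = 7/9.
||r||^2 = 217/9.

217/9


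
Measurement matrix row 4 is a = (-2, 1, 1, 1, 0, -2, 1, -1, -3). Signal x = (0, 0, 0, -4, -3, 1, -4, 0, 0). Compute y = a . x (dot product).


Non-zero terms: ['1*-4', '0*-3', '-2*1', '1*-4']
Products: [-4, 0, -2, -4]
y = sum = -10.

-10


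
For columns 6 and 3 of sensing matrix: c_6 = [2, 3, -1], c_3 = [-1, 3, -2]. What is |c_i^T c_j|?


Inner product: 2*-1 + 3*3 + -1*-2
Products: [-2, 9, 2]
Sum = 9.
|dot| = 9.

9


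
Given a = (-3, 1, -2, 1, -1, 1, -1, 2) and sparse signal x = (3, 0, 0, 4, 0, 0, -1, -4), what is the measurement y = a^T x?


Non-zero terms: ['-3*3', '1*4', '-1*-1', '2*-4']
Products: [-9, 4, 1, -8]
y = sum = -12.

-12


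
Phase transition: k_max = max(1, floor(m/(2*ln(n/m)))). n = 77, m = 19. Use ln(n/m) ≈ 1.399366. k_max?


n/m = 77/19.
ln(n/m) ≈ 1.399366.
2*ln(n/m) ≈ 2.798732.
m/(2*ln(n/m)) ≈ 19/2.798732 ≈ 6.7888.
floor = 6.
k_max = max(1, 6) = 6.

6


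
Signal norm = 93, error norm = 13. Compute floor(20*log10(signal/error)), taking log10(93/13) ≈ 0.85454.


||x||/||e|| = 93/13.
log10(93/13) ≈ 0.85454.
20*log10(||x||/||e||) ≈ 20*0.85454 = 17.0908.
floor(17.0908) = 17.

17


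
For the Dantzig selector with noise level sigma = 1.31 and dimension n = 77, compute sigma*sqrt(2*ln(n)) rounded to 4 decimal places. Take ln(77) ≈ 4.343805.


ln(77) ≈ 4.343805.
2*ln(n) ≈ 8.68761.
sqrt(2*ln(n)) ≈ sqrt(8.68761) ≈ 2.947475.
threshold ≈ 1.31*2.947475 = 3.86119225 ≈ 3.8612.

3.8612


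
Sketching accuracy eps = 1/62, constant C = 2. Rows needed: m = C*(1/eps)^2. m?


1/eps = 62.
(1/eps)^2 = 3844.
m = 2*3844 = 7688.

7688


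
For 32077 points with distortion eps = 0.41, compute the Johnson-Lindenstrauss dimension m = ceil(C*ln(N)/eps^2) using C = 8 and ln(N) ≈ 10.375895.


ln(32077) ≈ 10.375895.
eps^2 = 0.41^2 = 0.1681.
C*ln(N)/eps^2 ≈ 8*10.375895/0.1681 ≈ 493.7963.
m = ceil(493.7963) = 494.

494


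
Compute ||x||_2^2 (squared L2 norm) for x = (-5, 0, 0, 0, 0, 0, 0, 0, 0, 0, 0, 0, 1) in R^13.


Non-zero entries: [(0, -5), (12, 1)]
Squares: [25, 1]
||x||_2^2 = sum = 26.

26


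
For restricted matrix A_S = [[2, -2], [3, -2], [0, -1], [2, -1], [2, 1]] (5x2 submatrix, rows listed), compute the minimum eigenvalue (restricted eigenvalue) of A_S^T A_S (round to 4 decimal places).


A_S^T A_S = [[21, -10], [-10, 11]].
trace = 32.
det = 131.
disc = trace^2 - 4*det = 1024 - 4*131 = 500.
sqrt(500) ≈ 22.360680.
lam_min = (32 - sqrt(500))/2 ≈ (32 - 22.360680)/2 = 4.81966 ≈ 4.8197.

4.8197


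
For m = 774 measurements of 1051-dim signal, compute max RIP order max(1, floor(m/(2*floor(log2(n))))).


floor(log2(1051)) = 10.
2*10 = 20.
m/(2*floor(log2(n))) = 774/20 ≈ 38.7.
floor = 38.
k = max(1, 38) = 38.

38


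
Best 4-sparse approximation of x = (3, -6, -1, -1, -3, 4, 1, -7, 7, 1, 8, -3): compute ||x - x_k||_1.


Sorted |x_i| descending: [8, 7, 7, 6, 4, 3, 3, 3, 1, 1, 1, 1]
Keep top 4: [8, 7, 7, 6]
Tail entries: [4, 3, 3, 3, 1, 1, 1, 1]
L1 error = sum of tail = 17.

17


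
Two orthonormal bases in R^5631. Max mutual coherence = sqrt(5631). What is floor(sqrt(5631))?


75^2 = 5625 <= 5631 < 5776 = 76^2, so 75 <= sqrt(5631) < 76.
floor(sqrt(5631)) = 75.

75


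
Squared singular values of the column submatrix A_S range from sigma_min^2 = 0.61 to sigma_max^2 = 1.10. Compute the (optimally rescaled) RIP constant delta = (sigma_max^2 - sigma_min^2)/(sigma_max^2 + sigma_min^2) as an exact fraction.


lambda_max - lambda_min = 1.10 - 0.61 = 0.49.
lambda_max + lambda_min = 1.10 + 0.61 = 1.71.
delta = 0.49/1.71 = 49/171.

49/171


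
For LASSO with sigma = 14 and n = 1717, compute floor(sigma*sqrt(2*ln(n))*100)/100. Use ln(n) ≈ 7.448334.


ln(1717) ≈ 7.448334.
2*ln(n) ≈ 14.896668.
sqrt(2*ln(n)) ≈ sqrt(14.896668) ≈ 3.85962.
lambda ≈ 14*3.85962 = 54.03468.
floor(lambda*100)/100 = 54.03.

54.03


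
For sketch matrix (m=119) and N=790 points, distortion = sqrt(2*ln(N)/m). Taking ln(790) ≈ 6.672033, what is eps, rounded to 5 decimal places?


ln(790) ≈ 6.672033.
2*ln(N)/m ≈ 2*6.672033/119 ≈ 0.11213501.
eps = sqrt(0.11213501) ≈ 0.3348657 ≈ 0.33487.

0.33487


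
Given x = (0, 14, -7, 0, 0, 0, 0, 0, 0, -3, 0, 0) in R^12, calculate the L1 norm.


Non-zero entries: [(1, 14), (2, -7), (9, -3)]
Absolute values: [14, 7, 3]
||x||_1 = sum = 24.

24


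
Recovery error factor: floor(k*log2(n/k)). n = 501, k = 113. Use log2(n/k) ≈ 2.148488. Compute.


log2(n/k) = log2(501/113) ≈ 2.148488.
k*log2(n/k) ≈ 113*2.148488 = 242.779144.
floor(242.779144) = 242.

242


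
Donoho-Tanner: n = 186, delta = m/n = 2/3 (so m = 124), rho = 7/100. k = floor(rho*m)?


m = 2/3*186 = 124.
rho = 7/100.
rho*m = 7/100*124 = 8.68.
k = floor(8.68) = 8.

8


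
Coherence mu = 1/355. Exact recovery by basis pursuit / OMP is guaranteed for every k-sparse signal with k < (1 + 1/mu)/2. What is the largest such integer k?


1/mu = 355.
1 + 1/mu = 356.
(1 + 1/mu)/2 = 178 is an integer and the inequality is strict, so k_max = 178 - 1 = 177.

177


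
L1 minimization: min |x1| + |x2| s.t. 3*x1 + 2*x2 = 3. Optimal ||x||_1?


Axis intercepts:
  x1 = 1, x2 = 0: L1 = 1
  x1 = 0, x2 = 3/2: L1 = 3/2
x* = (1, 0)
||x*||_1 = 1.

1


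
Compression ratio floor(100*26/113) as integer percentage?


100*m/n = 100*26/113 ≈ 23.0088.
floor = 23.

23


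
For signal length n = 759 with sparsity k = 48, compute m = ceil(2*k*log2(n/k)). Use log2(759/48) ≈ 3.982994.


log2(n/k) = log2(759/48) ≈ 3.982994.
2*k*log2(n/k) ≈ 2*48*3.982994 = 382.367424.
m = ceil(382.367424) = 383.

383


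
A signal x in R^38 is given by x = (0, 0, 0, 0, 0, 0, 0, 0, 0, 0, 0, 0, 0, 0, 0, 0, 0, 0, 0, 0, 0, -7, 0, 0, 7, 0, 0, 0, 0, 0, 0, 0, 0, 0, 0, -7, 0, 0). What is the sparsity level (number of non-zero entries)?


Non-zero positions: [21, 24, 35].
Sparsity = 3.

3


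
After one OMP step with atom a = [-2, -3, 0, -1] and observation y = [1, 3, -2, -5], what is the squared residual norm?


a^T a = 14.
a^T y = -6.
coeff = -6/14 = -3/7.
||r||^2 = 255/7.

255/7


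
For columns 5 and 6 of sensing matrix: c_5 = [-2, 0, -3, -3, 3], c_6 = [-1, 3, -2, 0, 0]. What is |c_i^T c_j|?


Inner product: -2*-1 + 0*3 + -3*-2 + -3*0 + 3*0
Products: [2, 0, 6, 0, 0]
Sum = 8.
|dot| = 8.

8


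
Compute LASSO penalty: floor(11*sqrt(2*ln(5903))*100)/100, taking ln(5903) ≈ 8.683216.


ln(5903) ≈ 8.683216.
2*ln(n) ≈ 17.366432.
sqrt(2*ln(n)) ≈ sqrt(17.366432) ≈ 4.167305.
lambda ≈ 11*4.167305 = 45.840355.
floor(lambda*100)/100 = 45.84.

45.84


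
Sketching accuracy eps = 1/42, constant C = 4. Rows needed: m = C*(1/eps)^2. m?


1/eps = 42.
(1/eps)^2 = 1764.
m = 4*1764 = 7056.

7056


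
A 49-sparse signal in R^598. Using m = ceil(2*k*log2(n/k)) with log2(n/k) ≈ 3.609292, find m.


log2(n/k) = log2(598/49) ≈ 3.609292.
2*k*log2(n/k) ≈ 2*49*3.609292 = 353.710616.
m = ceil(353.710616) = 354.

354


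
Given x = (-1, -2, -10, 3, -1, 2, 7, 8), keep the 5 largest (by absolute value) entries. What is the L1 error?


Sorted |x_i| descending: [10, 8, 7, 3, 2, 2, 1, 1]
Keep top 5: [10, 8, 7, 3, 2]
Tail entries: [2, 1, 1]
L1 error = sum of tail = 4.

4


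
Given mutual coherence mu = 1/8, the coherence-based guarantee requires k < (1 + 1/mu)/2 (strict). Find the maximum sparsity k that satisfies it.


1/mu = 8.
1 + 1/mu = 9.
(1 + 1/mu)/2 = 4.5 is not an integer, so k_max = floor(4.5) = 4.

4


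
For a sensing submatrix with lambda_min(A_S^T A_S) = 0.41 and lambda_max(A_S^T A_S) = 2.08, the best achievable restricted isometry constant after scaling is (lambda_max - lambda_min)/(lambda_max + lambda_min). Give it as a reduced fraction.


lambda_max - lambda_min = 2.08 - 0.41 = 1.67.
lambda_max + lambda_min = 2.08 + 0.41 = 2.49.
delta = 1.67/2.49 = 167/249.

167/249


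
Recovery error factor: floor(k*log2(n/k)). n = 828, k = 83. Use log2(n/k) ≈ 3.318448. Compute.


log2(n/k) = log2(828/83) ≈ 3.318448.
k*log2(n/k) ≈ 83*3.318448 = 275.431184.
floor(275.431184) = 275.

275


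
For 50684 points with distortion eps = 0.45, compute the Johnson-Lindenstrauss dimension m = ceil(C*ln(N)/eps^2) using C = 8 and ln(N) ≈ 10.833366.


ln(50684) ≈ 10.833366.
eps^2 = 0.45^2 = 0.2025.
C*ln(N)/eps^2 ≈ 8*10.833366/0.2025 ≈ 427.9848.
m = ceil(427.9848) = 428.

428


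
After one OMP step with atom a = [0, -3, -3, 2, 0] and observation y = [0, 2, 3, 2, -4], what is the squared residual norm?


a^T a = 22.
a^T y = -11.
coeff = -11/22 = -1/2.
||r||^2 = 55/2.

55/2


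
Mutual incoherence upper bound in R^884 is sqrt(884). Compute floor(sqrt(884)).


29^2 = 841 <= 884 < 900 = 30^2, so 29 <= sqrt(884) < 30.
floor(sqrt(884)) = 29.

29


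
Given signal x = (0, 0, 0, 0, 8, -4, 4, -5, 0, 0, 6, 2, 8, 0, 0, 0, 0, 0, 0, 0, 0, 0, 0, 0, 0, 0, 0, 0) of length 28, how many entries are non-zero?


Non-zero positions: [4, 5, 6, 7, 10, 11, 12].
Sparsity = 7.

7


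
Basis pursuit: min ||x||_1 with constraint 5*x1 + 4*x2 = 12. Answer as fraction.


Axis intercepts:
  x1 = 12/5, x2 = 0: L1 = 12/5
  x1 = 0, x2 = 3: L1 = 3
x* = (12/5, 0)
||x*||_1 = 12/5.

12/5


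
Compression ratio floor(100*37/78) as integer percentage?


100*m/n = 100*37/78 ≈ 47.4359.
floor = 47.

47


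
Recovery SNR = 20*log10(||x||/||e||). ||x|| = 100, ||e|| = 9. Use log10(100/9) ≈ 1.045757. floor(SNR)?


||x||/||e|| = 100/9.
log10(100/9) ≈ 1.045757.
20*log10(||x||/||e||) ≈ 20*1.045757 = 20.91514.
floor(20.91514) = 20.

20


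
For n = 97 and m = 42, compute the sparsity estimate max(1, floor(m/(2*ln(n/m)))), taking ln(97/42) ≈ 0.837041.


n/m = 97/42.
ln(n/m) ≈ 0.837041.
2*ln(n/m) ≈ 1.674082.
m/(2*ln(n/m)) ≈ 42/1.674082 ≈ 25.0884.
floor = 25.
k_max = max(1, 25) = 25.

25


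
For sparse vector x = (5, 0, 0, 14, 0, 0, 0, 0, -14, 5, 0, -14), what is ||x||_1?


Non-zero entries: [(0, 5), (3, 14), (8, -14), (9, 5), (11, -14)]
Absolute values: [5, 14, 14, 5, 14]
||x||_1 = sum = 52.

52


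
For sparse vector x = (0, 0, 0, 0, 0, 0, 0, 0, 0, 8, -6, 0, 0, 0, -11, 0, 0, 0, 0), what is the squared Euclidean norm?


Non-zero entries: [(9, 8), (10, -6), (14, -11)]
Squares: [64, 36, 121]
||x||_2^2 = sum = 221.

221


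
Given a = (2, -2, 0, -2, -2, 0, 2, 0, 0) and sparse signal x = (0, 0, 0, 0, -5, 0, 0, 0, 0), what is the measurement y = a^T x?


Non-zero terms: ['-2*-5']
Products: [10]
y = sum = 10.

10


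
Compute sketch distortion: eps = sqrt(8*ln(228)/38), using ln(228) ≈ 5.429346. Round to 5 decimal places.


ln(228) ≈ 5.429346.
8*ln(N)/m ≈ 8*5.429346/38 ≈ 1.14302021.
eps = sqrt(1.14302021) ≈ 1.0691212 ≈ 1.06912.

1.06912


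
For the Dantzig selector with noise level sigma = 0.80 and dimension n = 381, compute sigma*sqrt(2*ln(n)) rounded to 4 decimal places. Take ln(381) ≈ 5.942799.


ln(381) ≈ 5.942799.
2*ln(n) ≈ 11.885598.
sqrt(2*ln(n)) ≈ sqrt(11.885598) ≈ 3.44755.
threshold ≈ 0.80*3.44755 = 2.75804 ≈ 2.7580.

2.7580


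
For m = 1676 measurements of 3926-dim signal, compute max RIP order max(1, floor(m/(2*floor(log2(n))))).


floor(log2(3926)) = 11.
2*11 = 22.
m/(2*floor(log2(n))) = 1676/22 ≈ 76.1818.
floor = 76.
k = max(1, 76) = 76.

76


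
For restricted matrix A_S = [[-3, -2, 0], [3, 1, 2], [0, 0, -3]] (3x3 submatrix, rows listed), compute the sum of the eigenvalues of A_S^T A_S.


Sum of eigenvalues of A_S^T A_S = trace(A_S^T A_S) = sum of squared column norms of A_S.
A_S^T A_S diagonal: [18, 5, 13].
trace = 18 + 5 + 13 = 36.

36


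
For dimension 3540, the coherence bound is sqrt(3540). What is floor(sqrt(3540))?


59^2 = 3481 <= 3540 < 3600 = 60^2, so 59 <= sqrt(3540) < 60.
floor(sqrt(3540)) = 59.

59


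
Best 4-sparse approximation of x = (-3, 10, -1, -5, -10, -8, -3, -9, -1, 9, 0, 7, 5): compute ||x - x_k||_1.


Sorted |x_i| descending: [10, 10, 9, 9, 8, 7, 5, 5, 3, 3, 1, 1, 0]
Keep top 4: [10, 10, 9, 9]
Tail entries: [8, 7, 5, 5, 3, 3, 1, 1, 0]
L1 error = sum of tail = 33.

33


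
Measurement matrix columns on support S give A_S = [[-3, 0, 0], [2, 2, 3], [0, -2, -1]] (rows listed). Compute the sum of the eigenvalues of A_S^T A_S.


Sum of eigenvalues of A_S^T A_S = trace(A_S^T A_S) = sum of squared column norms of A_S.
A_S^T A_S diagonal: [13, 8, 10].
trace = 13 + 8 + 10 = 31.

31


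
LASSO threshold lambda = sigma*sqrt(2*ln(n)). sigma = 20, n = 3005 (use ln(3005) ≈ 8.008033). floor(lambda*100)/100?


ln(3005) ≈ 8.008033.
2*ln(n) ≈ 16.016066.
sqrt(2*ln(n)) ≈ sqrt(16.016066) ≈ 4.002008.
lambda ≈ 20*4.002008 = 80.04016.
floor(lambda*100)/100 = 80.04.

80.04


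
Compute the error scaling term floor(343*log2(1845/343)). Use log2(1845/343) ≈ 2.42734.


log2(n/k) = log2(1845/343) ≈ 2.42734.
k*log2(n/k) ≈ 343*2.42734 = 832.57762.
floor(832.57762) = 832.

832


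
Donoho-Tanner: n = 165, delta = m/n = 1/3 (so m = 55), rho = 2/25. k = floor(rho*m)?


m = 1/3*165 = 55.
rho = 2/25.
rho*m = 2/25*55 = 4.4.
k = floor(4.4) = 4.

4


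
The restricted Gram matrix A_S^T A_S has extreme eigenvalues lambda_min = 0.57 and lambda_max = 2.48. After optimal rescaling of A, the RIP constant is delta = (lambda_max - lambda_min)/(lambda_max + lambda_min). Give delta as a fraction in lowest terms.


lambda_max - lambda_min = 2.48 - 0.57 = 1.91.
lambda_max + lambda_min = 2.48 + 0.57 = 3.05.
delta = 1.91/3.05 = 191/305.

191/305


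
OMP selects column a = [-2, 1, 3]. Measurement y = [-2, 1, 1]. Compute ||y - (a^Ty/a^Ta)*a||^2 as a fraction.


a^T a = 14.
a^T y = 8.
coeff = 8/14 = 4/7.
||r||^2 = 10/7.

10/7


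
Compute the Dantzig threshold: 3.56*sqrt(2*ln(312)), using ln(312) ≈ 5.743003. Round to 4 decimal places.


ln(312) ≈ 5.743003.
2*ln(n) ≈ 11.486006.
sqrt(2*ln(n)) ≈ sqrt(11.486006) ≈ 3.389101.
threshold ≈ 3.56*3.389101 = 12.06519956 ≈ 12.0652.

12.0652


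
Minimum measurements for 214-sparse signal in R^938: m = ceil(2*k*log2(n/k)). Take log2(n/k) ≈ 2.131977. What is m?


log2(n/k) = log2(938/214) ≈ 2.131977.
2*k*log2(n/k) ≈ 2*214*2.131977 = 912.486156.
m = ceil(912.486156) = 913.

913


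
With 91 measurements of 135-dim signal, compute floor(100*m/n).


100*m/n = 100*91/135 ≈ 67.4074.
floor = 67.

67


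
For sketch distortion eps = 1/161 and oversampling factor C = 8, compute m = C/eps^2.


1/eps = 161.
(1/eps)^2 = 25921.
m = 8*25921 = 207368.

207368


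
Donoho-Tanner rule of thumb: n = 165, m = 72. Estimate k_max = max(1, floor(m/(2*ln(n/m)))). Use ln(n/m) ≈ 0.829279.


n/m = 165/72 = 55/24.
ln(n/m) ≈ 0.829279.
2*ln(n/m) ≈ 1.658558.
m/(2*ln(n/m)) ≈ 72/1.658558 ≈ 43.4112.
floor = 43.
k_max = max(1, 43) = 43.

43


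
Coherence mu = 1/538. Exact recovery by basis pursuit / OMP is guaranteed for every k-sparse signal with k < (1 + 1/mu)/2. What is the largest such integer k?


1/mu = 538.
1 + 1/mu = 539.
(1 + 1/mu)/2 = 269.5 is not an integer, so k_max = floor(269.5) = 269.

269


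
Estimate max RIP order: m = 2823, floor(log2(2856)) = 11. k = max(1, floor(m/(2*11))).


floor(log2(2856)) = 11.
2*11 = 22.
m/(2*floor(log2(n))) = 2823/22 ≈ 128.3182.
floor = 128.
k = max(1, 128) = 128.

128


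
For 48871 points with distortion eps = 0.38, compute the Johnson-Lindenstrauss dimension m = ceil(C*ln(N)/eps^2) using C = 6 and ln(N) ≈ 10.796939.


ln(48871) ≈ 10.796939.
eps^2 = 0.38^2 = 0.1444.
C*ln(N)/eps^2 ≈ 6*10.796939/0.1444 ≈ 448.6263.
m = ceil(448.6263) = 449.

449


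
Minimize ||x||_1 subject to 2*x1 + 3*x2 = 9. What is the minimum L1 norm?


Axis intercepts:
  x1 = 9/2, x2 = 0: L1 = 9/2
  x1 = 0, x2 = 3: L1 = 3
x* = (0, 3)
||x*||_1 = 3.

3


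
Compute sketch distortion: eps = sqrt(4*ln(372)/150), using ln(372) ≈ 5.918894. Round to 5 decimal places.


ln(372) ≈ 5.918894.
4*ln(N)/m ≈ 4*5.918894/150 ≈ 0.15783717.
eps = sqrt(0.15783717) ≈ 0.3972873 ≈ 0.39729.

0.39729


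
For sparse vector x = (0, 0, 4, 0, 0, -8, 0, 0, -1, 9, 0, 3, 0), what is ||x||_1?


Non-zero entries: [(2, 4), (5, -8), (8, -1), (9, 9), (11, 3)]
Absolute values: [4, 8, 1, 9, 3]
||x||_1 = sum = 25.

25


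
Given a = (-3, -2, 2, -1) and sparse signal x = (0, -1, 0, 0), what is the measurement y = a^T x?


Non-zero terms: ['-2*-1']
Products: [2]
y = sum = 2.

2


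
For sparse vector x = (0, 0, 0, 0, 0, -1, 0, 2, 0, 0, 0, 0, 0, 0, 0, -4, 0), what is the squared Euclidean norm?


Non-zero entries: [(5, -1), (7, 2), (15, -4)]
Squares: [1, 4, 16]
||x||_2^2 = sum = 21.

21


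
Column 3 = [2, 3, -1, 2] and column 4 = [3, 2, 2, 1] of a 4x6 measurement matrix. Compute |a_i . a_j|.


Inner product: 2*3 + 3*2 + -1*2 + 2*1
Products: [6, 6, -2, 2]
Sum = 12.
|dot| = 12.

12


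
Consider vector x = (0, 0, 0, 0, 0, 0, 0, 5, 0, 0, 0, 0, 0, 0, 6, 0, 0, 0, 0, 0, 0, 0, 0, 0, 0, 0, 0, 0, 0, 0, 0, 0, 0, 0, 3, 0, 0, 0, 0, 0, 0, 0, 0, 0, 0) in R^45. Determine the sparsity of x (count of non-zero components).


Non-zero positions: [7, 14, 34].
Sparsity = 3.

3


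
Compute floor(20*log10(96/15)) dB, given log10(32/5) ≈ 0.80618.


||x||/||e|| = 96/15 = 32/5.
log10(32/5) ≈ 0.80618.
20*log10(||x||/||e||) ≈ 20*0.80618 = 16.1236.
floor(16.1236) = 16.

16


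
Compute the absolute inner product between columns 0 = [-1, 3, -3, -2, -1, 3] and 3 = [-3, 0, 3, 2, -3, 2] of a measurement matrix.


Inner product: -1*-3 + 3*0 + -3*3 + -2*2 + -1*-3 + 3*2
Products: [3, 0, -9, -4, 3, 6]
Sum = -1.
|dot| = 1.

1


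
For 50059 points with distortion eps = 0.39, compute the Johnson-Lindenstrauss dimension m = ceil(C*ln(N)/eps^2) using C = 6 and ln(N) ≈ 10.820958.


ln(50059) ≈ 10.820958.
eps^2 = 0.39^2 = 0.1521.
C*ln(N)/eps^2 ≈ 6*10.820958/0.1521 ≈ 426.8622.
m = ceil(426.8622) = 427.

427


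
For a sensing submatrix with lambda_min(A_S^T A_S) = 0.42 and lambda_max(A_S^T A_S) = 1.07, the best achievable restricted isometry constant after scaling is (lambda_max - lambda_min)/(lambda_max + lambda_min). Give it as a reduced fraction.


lambda_max - lambda_min = 1.07 - 0.42 = 0.65.
lambda_max + lambda_min = 1.07 + 0.42 = 1.49.
delta = 0.65/1.49 = 65/149.

65/149


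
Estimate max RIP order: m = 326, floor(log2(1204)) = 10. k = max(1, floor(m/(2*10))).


floor(log2(1204)) = 10.
2*10 = 20.
m/(2*floor(log2(n))) = 326/20 ≈ 16.3.
floor = 16.
k = max(1, 16) = 16.

16


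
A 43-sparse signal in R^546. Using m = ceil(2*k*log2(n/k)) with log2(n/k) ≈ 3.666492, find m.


log2(n/k) = log2(546/43) ≈ 3.666492.
2*k*log2(n/k) ≈ 2*43*3.666492 = 315.318312.
m = ceil(315.318312) = 316.

316


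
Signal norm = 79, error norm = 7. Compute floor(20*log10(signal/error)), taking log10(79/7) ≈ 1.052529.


||x||/||e|| = 79/7.
log10(79/7) ≈ 1.052529.
20*log10(||x||/||e||) ≈ 20*1.052529 = 21.05058.
floor(21.05058) = 21.

21


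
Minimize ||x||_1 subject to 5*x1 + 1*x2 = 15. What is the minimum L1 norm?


Axis intercepts:
  x1 = 3, x2 = 0: L1 = 3
  x1 = 0, x2 = 15: L1 = 15
x* = (3, 0)
||x*||_1 = 3.

3


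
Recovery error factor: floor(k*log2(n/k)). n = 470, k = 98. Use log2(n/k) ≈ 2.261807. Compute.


log2(n/k) = log2(470/98) ≈ 2.261807.
k*log2(n/k) ≈ 98*2.261807 = 221.657086.
floor(221.657086) = 221.

221


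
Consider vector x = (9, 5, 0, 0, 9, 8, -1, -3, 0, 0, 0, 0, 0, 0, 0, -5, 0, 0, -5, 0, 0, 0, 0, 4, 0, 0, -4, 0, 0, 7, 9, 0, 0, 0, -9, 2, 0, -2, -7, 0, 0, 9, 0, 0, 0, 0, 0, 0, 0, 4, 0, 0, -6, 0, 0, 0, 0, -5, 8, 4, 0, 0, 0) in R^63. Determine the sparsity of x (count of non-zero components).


Non-zero positions: [0, 1, 4, 5, 6, 7, 15, 18, 23, 26, 29, 30, 34, 35, 37, 38, 41, 49, 52, 57, 58, 59].
Sparsity = 22.

22


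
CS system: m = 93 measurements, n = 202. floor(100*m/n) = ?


100*m/n = 100*93/202 ≈ 46.0396.
floor = 46.

46


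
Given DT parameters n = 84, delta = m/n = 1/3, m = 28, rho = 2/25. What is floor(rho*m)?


m = 1/3*84 = 28.
rho = 2/25.
rho*m = 2/25*28 = 2.24.
k = floor(2.24) = 2.

2


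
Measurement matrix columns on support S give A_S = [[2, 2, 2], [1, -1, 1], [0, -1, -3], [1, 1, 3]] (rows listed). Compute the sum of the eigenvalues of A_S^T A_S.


Sum of eigenvalues of A_S^T A_S = trace(A_S^T A_S) = sum of squared column norms of A_S.
A_S^T A_S diagonal: [6, 7, 23].
trace = 6 + 7 + 23 = 36.

36


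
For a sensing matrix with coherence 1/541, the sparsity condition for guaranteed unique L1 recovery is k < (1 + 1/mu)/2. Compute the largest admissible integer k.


1/mu = 541.
1 + 1/mu = 542.
(1 + 1/mu)/2 = 271 is an integer and the inequality is strict, so k_max = 271 - 1 = 270.

270


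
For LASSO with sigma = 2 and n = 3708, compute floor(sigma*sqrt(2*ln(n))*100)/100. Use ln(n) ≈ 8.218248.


ln(3708) ≈ 8.218248.
2*ln(n) ≈ 16.436496.
sqrt(2*ln(n)) ≈ sqrt(16.436496) ≈ 4.054195.
lambda ≈ 2*4.054195 = 8.10839.
floor(lambda*100)/100 = 8.10.

8.10


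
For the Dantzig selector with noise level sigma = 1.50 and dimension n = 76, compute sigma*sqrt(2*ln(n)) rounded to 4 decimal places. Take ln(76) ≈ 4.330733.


ln(76) ≈ 4.330733.
2*ln(n) ≈ 8.661466.
sqrt(2*ln(n)) ≈ sqrt(8.661466) ≈ 2.943037.
threshold ≈ 1.50*2.943037 = 4.4145555 ≈ 4.4146.

4.4146


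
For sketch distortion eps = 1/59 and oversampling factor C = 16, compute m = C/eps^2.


1/eps = 59.
(1/eps)^2 = 3481.
m = 16*3481 = 55696.

55696


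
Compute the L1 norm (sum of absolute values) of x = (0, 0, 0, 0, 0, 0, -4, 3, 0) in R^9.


Non-zero entries: [(6, -4), (7, 3)]
Absolute values: [4, 3]
||x||_1 = sum = 7.

7


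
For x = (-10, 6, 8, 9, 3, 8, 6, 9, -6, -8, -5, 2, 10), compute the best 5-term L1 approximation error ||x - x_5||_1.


Sorted |x_i| descending: [10, 10, 9, 9, 8, 8, 8, 6, 6, 6, 5, 3, 2]
Keep top 5: [10, 10, 9, 9, 8]
Tail entries: [8, 8, 6, 6, 6, 5, 3, 2]
L1 error = sum of tail = 44.

44


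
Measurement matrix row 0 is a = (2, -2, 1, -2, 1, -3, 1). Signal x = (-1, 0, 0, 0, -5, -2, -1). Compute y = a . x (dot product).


Non-zero terms: ['2*-1', '1*-5', '-3*-2', '1*-1']
Products: [-2, -5, 6, -1]
y = sum = -2.

-2


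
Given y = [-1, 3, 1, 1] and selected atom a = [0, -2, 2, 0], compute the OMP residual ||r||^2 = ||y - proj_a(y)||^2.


a^T a = 8.
a^T y = -4.
coeff = -4/8 = -1/2.
||r||^2 = 10.

10


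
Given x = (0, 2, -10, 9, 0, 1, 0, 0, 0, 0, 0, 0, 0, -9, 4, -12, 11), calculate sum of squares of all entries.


Non-zero entries: [(1, 2), (2, -10), (3, 9), (5, 1), (13, -9), (14, 4), (15, -12), (16, 11)]
Squares: [4, 100, 81, 1, 81, 16, 144, 121]
||x||_2^2 = sum = 548.

548


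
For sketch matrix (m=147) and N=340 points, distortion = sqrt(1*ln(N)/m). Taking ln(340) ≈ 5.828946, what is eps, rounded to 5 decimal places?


ln(340) ≈ 5.828946.
1*ln(N)/m ≈ 1*5.828946/147 ≈ 0.03965269.
eps = sqrt(0.03965269) ≈ 0.1991298 ≈ 0.19913.

0.19913


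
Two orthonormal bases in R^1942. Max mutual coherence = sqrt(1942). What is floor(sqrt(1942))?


44^2 = 1936 <= 1942 < 2025 = 45^2, so 44 <= sqrt(1942) < 45.
floor(sqrt(1942)) = 44.

44


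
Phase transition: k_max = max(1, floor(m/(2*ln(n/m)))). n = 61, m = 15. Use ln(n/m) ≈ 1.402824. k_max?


n/m = 61/15.
ln(n/m) ≈ 1.402824.
2*ln(n/m) ≈ 2.805648.
m/(2*ln(n/m)) ≈ 15/2.805648 ≈ 5.3464.
floor = 5.
k_max = max(1, 5) = 5.

5


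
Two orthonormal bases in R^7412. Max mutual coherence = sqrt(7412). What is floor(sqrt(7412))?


86^2 = 7396 <= 7412 < 7569 = 87^2, so 86 <= sqrt(7412) < 87.
floor(sqrt(7412)) = 86.

86


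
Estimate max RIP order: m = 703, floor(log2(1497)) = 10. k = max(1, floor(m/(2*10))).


floor(log2(1497)) = 10.
2*10 = 20.
m/(2*floor(log2(n))) = 703/20 ≈ 35.15.
floor = 35.
k = max(1, 35) = 35.

35


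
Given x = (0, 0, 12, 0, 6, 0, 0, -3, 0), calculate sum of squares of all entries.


Non-zero entries: [(2, 12), (4, 6), (7, -3)]
Squares: [144, 36, 9]
||x||_2^2 = sum = 189.

189


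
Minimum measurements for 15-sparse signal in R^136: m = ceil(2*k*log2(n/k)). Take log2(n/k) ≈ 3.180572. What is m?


log2(n/k) = log2(136/15) ≈ 3.180572.
2*k*log2(n/k) ≈ 2*15*3.180572 = 95.41716.
m = ceil(95.41716) = 96.

96


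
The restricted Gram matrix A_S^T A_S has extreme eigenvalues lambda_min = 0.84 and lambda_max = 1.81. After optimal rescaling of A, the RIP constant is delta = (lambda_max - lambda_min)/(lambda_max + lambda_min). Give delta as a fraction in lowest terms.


lambda_max - lambda_min = 1.81 - 0.84 = 0.97.
lambda_max + lambda_min = 1.81 + 0.84 = 2.65.
delta = 0.97/2.65 = 97/265.

97/265


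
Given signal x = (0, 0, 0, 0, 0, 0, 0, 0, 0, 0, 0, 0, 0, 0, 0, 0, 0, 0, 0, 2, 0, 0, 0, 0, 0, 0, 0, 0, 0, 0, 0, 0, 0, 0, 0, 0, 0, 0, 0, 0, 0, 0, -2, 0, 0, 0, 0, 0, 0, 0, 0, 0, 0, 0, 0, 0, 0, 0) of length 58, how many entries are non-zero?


Non-zero positions: [19, 42].
Sparsity = 2.

2


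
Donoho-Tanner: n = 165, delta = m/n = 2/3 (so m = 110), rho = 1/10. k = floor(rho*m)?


m = 2/3*165 = 110.
rho = 1/10.
rho*m = 1/10*110 = 11.
k = floor(11) = 11.

11


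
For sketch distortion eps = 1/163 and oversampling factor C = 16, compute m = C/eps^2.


1/eps = 163.
(1/eps)^2 = 26569.
m = 16*26569 = 425104.

425104


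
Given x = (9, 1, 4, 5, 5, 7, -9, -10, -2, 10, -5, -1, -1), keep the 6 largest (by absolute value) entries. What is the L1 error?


Sorted |x_i| descending: [10, 10, 9, 9, 7, 5, 5, 5, 4, 2, 1, 1, 1]
Keep top 6: [10, 10, 9, 9, 7, 5]
Tail entries: [5, 5, 4, 2, 1, 1, 1]
L1 error = sum of tail = 19.

19
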